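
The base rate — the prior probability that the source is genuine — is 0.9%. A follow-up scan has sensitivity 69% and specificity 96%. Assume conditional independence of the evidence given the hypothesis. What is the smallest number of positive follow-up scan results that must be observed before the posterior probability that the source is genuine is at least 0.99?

4

Prior odds: 0.009 ÷ 0.991 = 9/991.
False-positive rate = 1 − 0.96 = 0.04; likelihood ratio of a positive = 0.69/0.04 = 17.25.
Target odds: 0.99 ÷ 0.01 = 99.
Need (9/991) × 17.25ⁿ ≥ 99, i.e. 17.25ⁿ ≥ 10901.
17.25³ = 5132.953125 falls short of 10901 but 17.25⁴ = 22667121/256 reaches it, so n = 4.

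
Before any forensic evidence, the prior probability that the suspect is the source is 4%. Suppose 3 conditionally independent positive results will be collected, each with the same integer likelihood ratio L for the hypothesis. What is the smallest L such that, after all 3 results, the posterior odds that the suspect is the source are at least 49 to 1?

11

Prior odds = 0.04/0.96 = 1/24.
Target odds = 49.
Need L³ ≥ 49 ÷ (1/24) = 1176.
10³ = 1000 < 1176 ≤ 1331 = 11³, so L = 11.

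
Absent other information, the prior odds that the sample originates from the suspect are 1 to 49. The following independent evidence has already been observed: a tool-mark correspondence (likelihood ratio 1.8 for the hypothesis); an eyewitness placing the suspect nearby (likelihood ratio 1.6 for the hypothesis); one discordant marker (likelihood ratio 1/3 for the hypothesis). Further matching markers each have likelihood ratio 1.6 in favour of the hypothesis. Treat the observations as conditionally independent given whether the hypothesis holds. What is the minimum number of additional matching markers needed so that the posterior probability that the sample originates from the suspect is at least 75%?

Prior odds = 1/49.
Combined Bayes factor of the evidence already in hand = 1.8 × 1.6 × (1/3) = 0.96.
Odds after that evidence = (1/49) × 0.96 = 24/1225.
Target odds = 0.75/0.25 = 3.
Need 1.6ⁿ ≥ 3 ÷ (24/1225) = 153.125.
1.6¹⁰ ≈109.951 falls short of 153.125 but 1.6¹¹ ≈175.922 reaches it, so n = 11.

11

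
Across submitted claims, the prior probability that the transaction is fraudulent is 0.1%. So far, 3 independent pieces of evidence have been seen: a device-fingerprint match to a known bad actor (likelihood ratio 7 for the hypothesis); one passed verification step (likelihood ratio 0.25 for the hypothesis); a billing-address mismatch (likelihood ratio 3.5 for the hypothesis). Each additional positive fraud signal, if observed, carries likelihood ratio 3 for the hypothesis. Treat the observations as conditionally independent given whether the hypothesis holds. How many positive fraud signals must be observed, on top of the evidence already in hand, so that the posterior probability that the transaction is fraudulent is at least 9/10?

7

Prior odds = 0.001/0.999 = 1/999.
Combined Bayes factor of the evidence already in hand = 7 × 0.25 × 3.5 = 6.125.
Odds after that evidence = (1/999) × 6.125 = 49/7992.
Target odds = 0.9/0.1 = 9.
Need 3ⁿ ≥ 9 ÷ (49/7992) = 71928/49.
3⁶ = 729 falls short of 71928/49 but 3⁷ = 2187 reaches it, so n = 7.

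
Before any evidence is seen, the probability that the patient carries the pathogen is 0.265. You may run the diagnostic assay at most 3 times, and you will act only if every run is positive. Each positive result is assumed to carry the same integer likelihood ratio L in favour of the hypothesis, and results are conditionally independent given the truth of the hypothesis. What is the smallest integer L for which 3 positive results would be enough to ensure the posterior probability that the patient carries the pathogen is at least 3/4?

3

Prior odds = 0.265/0.735 = 53/147.
Target odds = 0.75/0.25 = 3.
Need L³ ≥ 3 ÷ (53/147) = 441/53.
2³ = 8 < 441/53 ≤ 27 = 3³, so L = 3.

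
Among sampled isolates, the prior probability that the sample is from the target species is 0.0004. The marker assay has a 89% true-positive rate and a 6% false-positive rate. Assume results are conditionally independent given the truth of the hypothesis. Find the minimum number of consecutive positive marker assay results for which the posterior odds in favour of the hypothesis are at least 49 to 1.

5

Prior odds: 0.0004 ÷ 0.9996 = 1/2499.
Likelihood ratio of a positive result = 0.89/0.06 = 89/6.
Target odds = 49.
Require (89/6)ⁿ ≥ 49 ÷ (1/2499) = 122451.
(89/6)⁴ = 62742241/1296 falls short of 122451 but (89/6)⁵ ≈718115 reaches it, so n = 5.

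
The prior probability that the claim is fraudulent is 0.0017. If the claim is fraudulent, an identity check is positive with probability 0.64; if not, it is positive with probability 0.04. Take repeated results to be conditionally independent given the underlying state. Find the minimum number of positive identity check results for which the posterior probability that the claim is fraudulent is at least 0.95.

4

Prior odds: 0.0017 ÷ 0.9983 = 17/9983.
Likelihood ratio of a positive = 0.64/0.04 = 16.
Target posterior odds = 0.95/0.05 = 19.
Need (17/9983) × 16ⁿ ≥ 19, i.e. 16ⁿ ≥ 189677/17.
16³ = 4096 falls short of 189677/17 but 16⁴ = 65536 reaches it, so n = 4.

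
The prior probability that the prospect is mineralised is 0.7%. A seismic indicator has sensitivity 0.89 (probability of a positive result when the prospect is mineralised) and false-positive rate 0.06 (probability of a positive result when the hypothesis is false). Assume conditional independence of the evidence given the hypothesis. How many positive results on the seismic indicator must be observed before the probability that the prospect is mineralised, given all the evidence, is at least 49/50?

Prior odds: 0.007 ÷ 0.993 = 7/993.
Likelihood ratio of a positive result = 0.89/0.06 = 89/6.
Target odds: 0.98 ÷ 0.02 = 49.
Need (7/993) × (89/6)ⁿ ≥ 49, i.e. (89/6)ⁿ ≥ 6951.
(89/6)³ = 704969/216 falls short of 6951 but (89/6)⁴ = 62742241/1296 reaches it, so n = 4.

4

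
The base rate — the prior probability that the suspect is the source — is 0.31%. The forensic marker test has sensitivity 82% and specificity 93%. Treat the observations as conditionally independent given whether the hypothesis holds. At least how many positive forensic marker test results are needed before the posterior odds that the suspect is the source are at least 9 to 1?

Prior odds: 0.0031 ÷ 0.9969 = 31/9969.
False-positive rate = 1 − 0.93 = 0.07; likelihood ratio of a positive = 0.82/0.07 = 82/7.
Target odds = 9.
Require (82/7)ⁿ ≥ 9 ÷ (31/9969) = 89721/31.
(82/7)³ = 551368/343 falls short of 89721/31 but (82/7)⁴ = 45212176/2401 reaches it, so n = 4.

4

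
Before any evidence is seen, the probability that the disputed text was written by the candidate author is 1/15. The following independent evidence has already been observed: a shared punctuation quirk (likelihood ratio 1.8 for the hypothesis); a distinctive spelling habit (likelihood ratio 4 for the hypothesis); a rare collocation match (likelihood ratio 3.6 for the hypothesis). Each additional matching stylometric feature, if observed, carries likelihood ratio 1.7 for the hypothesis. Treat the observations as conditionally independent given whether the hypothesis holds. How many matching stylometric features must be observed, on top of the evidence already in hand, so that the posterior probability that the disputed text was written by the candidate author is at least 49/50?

Prior odds = (1/15)/(14/15) = 1/14.
Combined Bayes factor of the evidence already in hand = 1.8 × 4 × 3.6 = 25.92.
Odds after that evidence = (1/14) × 25.92 = 324/175.
Target odds = 0.98/0.02 = 49.
Need 1.7ⁿ ≥ 49 ÷ (324/175) = 8575/324.
1.7⁶ = 24137569/1000000 falls short of 8575/324 but 1.7⁷ = 410338673/10000000 reaches it, so n = 7.

7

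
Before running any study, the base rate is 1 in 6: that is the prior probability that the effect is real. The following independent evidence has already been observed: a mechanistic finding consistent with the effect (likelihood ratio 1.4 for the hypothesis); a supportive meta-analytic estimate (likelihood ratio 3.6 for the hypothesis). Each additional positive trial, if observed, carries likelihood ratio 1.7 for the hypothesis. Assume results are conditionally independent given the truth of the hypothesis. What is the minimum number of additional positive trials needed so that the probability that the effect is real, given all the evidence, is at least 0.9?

5

Prior odds = (1/6)/(5/6) = 0.2.
Combined Bayes factor of the evidence already in hand = 1.4 × 3.6 = 5.04.
Odds after that evidence = 0.2 × 5.04 = 1.008.
Target odds = 0.9/0.1 = 9.
Need 1.7ⁿ ≥ 9 ÷ 1.008 = 125/14.
1.7⁴ = 8.3521 falls short of 125/14 but 1.7⁵ = 1419857/100000 reaches it, so n = 5.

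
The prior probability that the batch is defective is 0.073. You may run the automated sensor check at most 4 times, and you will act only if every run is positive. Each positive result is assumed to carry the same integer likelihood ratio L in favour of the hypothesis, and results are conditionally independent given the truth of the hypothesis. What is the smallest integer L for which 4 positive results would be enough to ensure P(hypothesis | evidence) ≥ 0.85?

Prior odds = 0.073/0.927 = 73/927.
Target odds = 0.85/0.15 = 17/3.
Need L⁴ ≥ 17/3 ÷ (73/927) = 5253/73.
2⁴ = 16 < 5253/73 ≤ 81 = 3⁴, so L = 3.

3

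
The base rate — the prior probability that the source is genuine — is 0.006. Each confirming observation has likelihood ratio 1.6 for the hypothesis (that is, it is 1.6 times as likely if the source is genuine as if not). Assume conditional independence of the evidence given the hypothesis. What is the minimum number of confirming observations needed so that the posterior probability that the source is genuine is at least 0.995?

Prior odds: 0.006 ÷ 0.994 = 3/497.
Likelihood ratio per confirming observation = 1.6.
Target odds: 0.995 ÷ 0.005 = 199.
Need (3/497) × 1.6ⁿ ≥ 199, i.e. 1.6ⁿ ≥ 98903/3.
1.6²² ≈30948.5 falls short of 98903/3 but 1.6²³ ≈49517.6 reaches it, so n = 23.

23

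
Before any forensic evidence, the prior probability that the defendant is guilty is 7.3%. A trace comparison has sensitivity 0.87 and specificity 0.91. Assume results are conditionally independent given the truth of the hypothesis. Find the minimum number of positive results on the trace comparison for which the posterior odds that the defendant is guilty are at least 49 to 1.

Prior odds: 0.073 ÷ 0.927 = 73/927.
False-positive rate = 1 − 0.91 = 0.09; likelihood ratio of a positive = 0.87/0.09 = 29/3.
Target odds = 49.
Require (29/3)ⁿ ≥ 49 ÷ (73/927) = 45423/73.
(29/3)² = 841/9 falls short of 45423/73 but (29/3)³ = 24389/27 reaches it, so n = 3.

3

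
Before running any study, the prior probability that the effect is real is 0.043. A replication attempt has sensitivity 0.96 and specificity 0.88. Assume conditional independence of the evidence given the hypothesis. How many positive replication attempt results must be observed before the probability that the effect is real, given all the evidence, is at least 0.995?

Prior odds = 0.043/0.957 = 43/957.
False-positive rate = 1 − 0.88 = 0.12; likelihood ratio of a positive = 0.96/0.12 = 8.
Target posterior odds = 0.995/0.005 = 199.
Require 8ⁿ ≥ 199 ÷ (43/957) = 190443/43.
8⁴ = 4096 falls short of 190443/43 but 8⁵ = 32768 reaches it, so n = 5.

5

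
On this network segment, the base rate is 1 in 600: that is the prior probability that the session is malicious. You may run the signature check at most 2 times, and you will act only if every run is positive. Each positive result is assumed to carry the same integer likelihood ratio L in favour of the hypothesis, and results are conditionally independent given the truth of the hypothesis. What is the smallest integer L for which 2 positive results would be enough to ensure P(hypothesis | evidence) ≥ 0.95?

107

Prior odds = (1/600)/(599/600) = 1/599.
Target odds = 0.95/0.05 = 19.
Need L² ≥ 19 ÷ (1/599) = 11381.
106² = 11236 < 11381 ≤ 11449 = 107², so L = 107.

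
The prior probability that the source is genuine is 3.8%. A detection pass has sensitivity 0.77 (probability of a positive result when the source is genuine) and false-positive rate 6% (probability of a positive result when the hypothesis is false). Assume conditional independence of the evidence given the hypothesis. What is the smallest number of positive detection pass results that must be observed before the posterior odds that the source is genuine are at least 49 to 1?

3

Prior odds = 0.038/0.962 = 19/481.
Likelihood ratio of a positive result = 0.77/0.06 = 77/6.
Target odds = 49.
Require (77/6)ⁿ ≥ 49 ÷ (19/481) = 23569/19.
(77/6)² = 5929/36 falls short of 23569/19 but (77/6)³ = 456533/216 reaches it, so n = 3.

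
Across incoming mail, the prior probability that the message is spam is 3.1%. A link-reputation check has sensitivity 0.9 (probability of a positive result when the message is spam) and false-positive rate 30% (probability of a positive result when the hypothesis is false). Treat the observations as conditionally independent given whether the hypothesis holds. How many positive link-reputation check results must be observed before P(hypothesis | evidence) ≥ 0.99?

Prior odds = 0.031/0.969 = 31/969.
Likelihood ratio of a positive result = 0.9/0.3 = 3.
Target odds: 0.99 ÷ 0.01 = 99.
Require 3ⁿ ≥ 99 ÷ (31/969) = 95931/31.
3⁷ = 2187 falls short of 95931/31 but 3⁸ = 6561 reaches it, so n = 8.

8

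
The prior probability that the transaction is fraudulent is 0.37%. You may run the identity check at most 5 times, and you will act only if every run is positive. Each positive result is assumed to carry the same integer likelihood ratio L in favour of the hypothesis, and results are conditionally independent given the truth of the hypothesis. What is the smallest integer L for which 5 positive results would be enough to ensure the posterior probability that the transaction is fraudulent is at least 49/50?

Prior odds = 0.0037/0.9963 = 37/9963.
Target odds = 0.98/0.02 = 49.
Need L⁵ ≥ 49 ÷ (37/9963) = 488187/37.
6⁵ = 7776 < 488187/37 ≤ 16807 = 7⁵, so L = 7.

7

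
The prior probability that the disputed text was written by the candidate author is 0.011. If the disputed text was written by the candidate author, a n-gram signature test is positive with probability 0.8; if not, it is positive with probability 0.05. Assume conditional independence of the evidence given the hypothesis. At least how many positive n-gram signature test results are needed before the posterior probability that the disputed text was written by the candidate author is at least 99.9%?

5

Prior odds: 0.011 ÷ 0.989 = 11/989.
Likelihood ratio of a positive = 0.8/0.05 = 16.
Target posterior odds = 0.999/0.001 = 999.
Need (11/989) × 16ⁿ ≥ 999, i.e. 16ⁿ ≥ 988011/11.
16⁴ = 65536 falls short of 988011/11 but 16⁵ = 1048576 reaches it, so n = 5.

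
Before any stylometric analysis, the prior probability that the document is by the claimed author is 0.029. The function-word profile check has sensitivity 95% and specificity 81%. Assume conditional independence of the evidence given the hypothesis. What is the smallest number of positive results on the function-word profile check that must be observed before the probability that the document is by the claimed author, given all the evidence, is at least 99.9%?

7

Prior odds = 0.029/0.971 = 29/971.
False-positive rate = 1 − 0.81 = 0.19; likelihood ratio of a positive = 0.95/0.19 = 5.
Target posterior odds = 0.999/0.001 = 999.
Need (29/971) × 5ⁿ ≥ 999, i.e. 5ⁿ ≥ 970029/29.
5⁶ = 15625 falls short of 970029/29 but 5⁷ = 78125 reaches it, so n = 7.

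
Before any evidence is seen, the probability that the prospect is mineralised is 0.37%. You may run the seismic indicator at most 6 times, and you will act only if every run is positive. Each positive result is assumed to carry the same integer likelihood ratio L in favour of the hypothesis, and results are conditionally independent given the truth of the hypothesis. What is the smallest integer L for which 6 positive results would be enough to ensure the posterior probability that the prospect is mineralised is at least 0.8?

4

Prior odds = 0.0037/0.9963 = 37/9963.
Target odds = 0.8/0.2 = 4.
Need L⁶ ≥ 4 ÷ (37/9963) = 39852/37.
3⁶ = 729 < 39852/37 ≤ 4096 = 4⁶, so L = 4.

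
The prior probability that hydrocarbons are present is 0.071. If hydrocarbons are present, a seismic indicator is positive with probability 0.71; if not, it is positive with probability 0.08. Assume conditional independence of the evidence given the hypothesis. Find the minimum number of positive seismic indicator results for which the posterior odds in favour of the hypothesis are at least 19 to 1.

3

Prior odds: 0.071 ÷ 0.929 = 71/929.
Likelihood ratio of a positive = 0.71/0.08 = 8.875.
Target odds = 19.
Need (71/929) × 8.875ⁿ ≥ 19, i.e. 8.875ⁿ ≥ 17651/71.
8.875² = 78.765625 falls short of 17651/71 but 8.875³ = 357911/512 reaches it, so n = 3.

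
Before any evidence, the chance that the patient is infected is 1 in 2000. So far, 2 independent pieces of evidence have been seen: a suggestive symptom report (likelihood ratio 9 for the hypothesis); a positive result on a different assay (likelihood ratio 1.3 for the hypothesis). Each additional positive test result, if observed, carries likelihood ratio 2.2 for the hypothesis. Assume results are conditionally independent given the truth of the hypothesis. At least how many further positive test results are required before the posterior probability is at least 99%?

13

Prior odds = 0.0005/0.9995 = 1/1999.
Combined Bayes factor of the evidence already in hand = 9 × 1.3 = 11.7.
Odds after that evidence = (1/1999) × 11.7 = 117/19990.
Target odds = 0.99/0.01 = 99.
Need 2.2ⁿ ≥ 99 ÷ (117/19990) = 219890/13.
2.2¹² ≈12855 falls short of 219890/13 but 2.2¹³ ≈28281 reaches it, so n = 13.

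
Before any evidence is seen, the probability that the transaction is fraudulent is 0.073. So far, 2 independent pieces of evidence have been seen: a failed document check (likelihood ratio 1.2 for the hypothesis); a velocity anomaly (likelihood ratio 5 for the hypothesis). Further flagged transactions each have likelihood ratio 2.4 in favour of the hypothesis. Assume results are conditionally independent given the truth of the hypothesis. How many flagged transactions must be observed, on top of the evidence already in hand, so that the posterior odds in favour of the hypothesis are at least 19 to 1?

Prior odds = 0.073/0.927 = 73/927.
Combined Bayes factor of the evidence already in hand = 1.2 × 5 = 6.
Odds after that evidence = (73/927) × 6 = 146/309.
Target odds = 19.
Need 2.4ⁿ ≥ 19 ÷ (146/309) = 5871/146.
2.4⁴ = 33.1776 falls short of 5871/146 but 2.4⁵ = 79.62624 reaches it, so n = 5.

5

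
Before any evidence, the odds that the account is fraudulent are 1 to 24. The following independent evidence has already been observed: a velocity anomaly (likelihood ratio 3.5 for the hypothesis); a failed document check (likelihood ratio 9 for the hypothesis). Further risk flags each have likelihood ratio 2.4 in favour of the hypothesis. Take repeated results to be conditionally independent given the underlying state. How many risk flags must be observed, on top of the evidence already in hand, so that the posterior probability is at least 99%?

5

Prior odds = 1/24.
Combined Bayes factor of the evidence already in hand = 3.5 × 9 = 31.5.
Odds after that evidence = (1/24) × 31.5 = 1.3125.
Target odds = 0.99/0.01 = 99.
Need 2.4ⁿ ≥ 99 ÷ 1.3125 = 528/7.
2.4⁴ = 33.1776 falls short of 528/7 but 2.4⁵ = 79.62624 reaches it, so n = 5.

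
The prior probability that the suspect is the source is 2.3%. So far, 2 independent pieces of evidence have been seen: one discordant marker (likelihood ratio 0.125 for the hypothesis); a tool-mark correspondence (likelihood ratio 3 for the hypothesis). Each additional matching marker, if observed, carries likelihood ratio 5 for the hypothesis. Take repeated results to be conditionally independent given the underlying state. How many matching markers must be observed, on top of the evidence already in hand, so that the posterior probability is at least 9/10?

5

Prior odds = 0.023/0.977 = 23/977.
Combined Bayes factor of the evidence already in hand = 0.125 × 3 = 0.375.
Odds after that evidence = (23/977) × 0.375 = 69/7816.
Target odds = 0.9/0.1 = 9.
Need 5ⁿ ≥ 9 ÷ (69/7816) = 23448/23.
5⁴ = 625 falls short of 23448/23 but 5⁵ = 3125 reaches it, so n = 5.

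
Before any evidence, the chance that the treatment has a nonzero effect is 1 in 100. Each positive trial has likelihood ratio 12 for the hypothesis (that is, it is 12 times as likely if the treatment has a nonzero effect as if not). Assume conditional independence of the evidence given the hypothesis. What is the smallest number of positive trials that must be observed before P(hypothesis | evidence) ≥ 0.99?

4

Prior odds = 0.01/0.99 = 1/99.
Likelihood ratio per positive trial = 12.
Target odds: 0.99 ÷ 0.01 = 99.
Need (1/99) × 12ⁿ ≥ 99, i.e. 12ⁿ ≥ 9801.
12³ = 1728 falls short of 9801 but 12⁴ = 20736 reaches it, so n = 4.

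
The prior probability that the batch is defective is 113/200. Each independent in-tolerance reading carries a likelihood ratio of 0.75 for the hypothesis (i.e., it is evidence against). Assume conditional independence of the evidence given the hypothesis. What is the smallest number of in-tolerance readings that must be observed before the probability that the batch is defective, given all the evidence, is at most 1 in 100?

17

Prior odds: 0.565 ÷ 0.435 = 113/87.
Likelihood ratio per in-tolerance reading = 0.75.
Target odds: 0.01 ÷ 0.99 = 1/99.
Require 0.75ⁿ ≤ 1/99 ÷ (113/87) = 29/3729.
0.75¹⁶ ≈0.0100226 is still above 29/3729 but 0.75¹⁷ ≈0.00751695 is at or below it, so n = 17.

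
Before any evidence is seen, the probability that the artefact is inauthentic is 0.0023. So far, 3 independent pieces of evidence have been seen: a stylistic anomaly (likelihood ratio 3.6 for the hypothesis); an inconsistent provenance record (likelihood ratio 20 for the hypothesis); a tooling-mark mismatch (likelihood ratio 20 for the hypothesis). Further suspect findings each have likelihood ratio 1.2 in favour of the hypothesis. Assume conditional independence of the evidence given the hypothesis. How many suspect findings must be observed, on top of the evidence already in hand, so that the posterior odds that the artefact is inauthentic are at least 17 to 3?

3

Prior odds = 0.0023/0.9977 = 23/9977.
Combined Bayes factor of the evidence already in hand = 3.6 × 20 × 20 = 1440.
Odds after that evidence = (23/9977) × 1440 = 33120/9977.
Target odds = 17/3.
Need 1.2ⁿ ≥ 17/3 ÷ (33120/9977) = 169609/99360.
1.2² = 1.44 falls short of 169609/99360 but 1.2³ = 1.728 reaches it, so n = 3.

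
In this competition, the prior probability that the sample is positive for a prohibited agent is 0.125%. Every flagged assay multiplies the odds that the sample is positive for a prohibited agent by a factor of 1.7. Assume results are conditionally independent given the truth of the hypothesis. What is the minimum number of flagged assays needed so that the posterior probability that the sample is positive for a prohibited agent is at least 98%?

Prior odds = 0.00125/0.99875 = 1/799.
Likelihood ratio per flagged assay = 1.7.
Target posterior odds = 0.98/0.02 = 49.
Require 1.7ⁿ ≥ 49 ÷ (1/799) = 39151.
1.7¹⁹ ≈23907.2 falls short of 39151 but 1.7²⁰ ≈40642.3 reaches it, so n = 20.

20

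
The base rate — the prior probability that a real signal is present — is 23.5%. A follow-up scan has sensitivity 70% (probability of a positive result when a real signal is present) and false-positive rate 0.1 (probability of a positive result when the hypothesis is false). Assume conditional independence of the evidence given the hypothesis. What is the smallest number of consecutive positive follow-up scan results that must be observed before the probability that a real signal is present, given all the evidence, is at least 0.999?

Prior odds: 0.235 ÷ 0.765 = 47/153.
Likelihood ratio of a positive result = 0.7/0.1 = 7.
Target odds: 0.999 ÷ 0.001 = 999.
Need (47/153) × 7ⁿ ≥ 999, i.e. 7ⁿ ≥ 152847/47.
7⁴ = 2401 falls short of 152847/47 but 7⁵ = 16807 reaches it, so n = 5.

5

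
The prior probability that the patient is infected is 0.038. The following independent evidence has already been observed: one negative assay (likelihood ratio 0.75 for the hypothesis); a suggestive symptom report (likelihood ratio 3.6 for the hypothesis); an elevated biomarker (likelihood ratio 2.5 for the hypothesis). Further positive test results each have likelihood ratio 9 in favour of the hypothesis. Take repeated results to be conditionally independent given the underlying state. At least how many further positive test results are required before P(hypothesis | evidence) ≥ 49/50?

Prior odds = 0.038/0.962 = 19/481.
Combined Bayes factor of the evidence already in hand = 0.75 × 3.6 × 2.5 = 6.75.
Odds after that evidence = (19/481) × 6.75 = 513/1924.
Target odds = 0.98/0.02 = 49.
Need 9ⁿ ≥ 49 ÷ (513/1924) = 94276/513.
9² = 81 falls short of 94276/513 but 9³ = 729 reaches it, so n = 3.

3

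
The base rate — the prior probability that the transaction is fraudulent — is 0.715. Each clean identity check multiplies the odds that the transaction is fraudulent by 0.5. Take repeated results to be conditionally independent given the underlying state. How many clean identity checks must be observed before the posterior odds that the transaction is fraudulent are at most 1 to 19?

Prior odds = 0.715/0.285 = 143/57.
Likelihood ratio per clean identity check = 0.5.
Target odds = 1/19.
Need (143/57) × 0.5ⁿ ≤ 1/19, i.e. 0.5ⁿ ≤ 3/143.
0.5⁵ = 0.03125 is still above 3/143 but 0.5⁶ = 0.015625 is at or below it, so n = 6.

6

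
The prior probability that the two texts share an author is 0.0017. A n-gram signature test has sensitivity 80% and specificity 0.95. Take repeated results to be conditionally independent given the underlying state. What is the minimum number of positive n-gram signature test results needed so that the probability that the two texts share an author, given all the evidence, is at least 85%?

Prior odds: 0.0017 ÷ 0.9983 = 17/9983.
False-positive rate = 1 − 0.95 = 0.05; likelihood ratio of a positive = 0.8/0.05 = 16.
Target odds: 0.85 ÷ 0.15 = 17/3.
Require 16ⁿ ≥ 17/3 ÷ (17/9983) = 9983/3.
16² = 256 falls short of 9983/3 but 16³ = 4096 reaches it, so n = 3.

3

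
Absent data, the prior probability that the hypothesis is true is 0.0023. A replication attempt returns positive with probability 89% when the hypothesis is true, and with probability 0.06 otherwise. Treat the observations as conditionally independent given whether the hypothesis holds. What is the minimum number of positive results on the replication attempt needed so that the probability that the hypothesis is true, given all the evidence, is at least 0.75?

3

Prior odds: 0.0023 ÷ 0.9977 = 23/9977.
Likelihood ratio of a positive result = 0.89/0.06 = 89/6.
Target odds: 0.75 ÷ 0.25 = 3.
Need (23/9977) × (89/6)ⁿ ≥ 3, i.e. (89/6)ⁿ ≥ 29931/23.
(89/6)² = 7921/36 falls short of 29931/23 but (89/6)³ = 704969/216 reaches it, so n = 3.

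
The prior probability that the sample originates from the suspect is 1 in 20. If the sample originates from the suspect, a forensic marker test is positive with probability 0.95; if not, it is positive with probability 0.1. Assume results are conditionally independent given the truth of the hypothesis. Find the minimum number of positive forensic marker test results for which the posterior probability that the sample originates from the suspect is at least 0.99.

4

Prior odds = 0.05/0.95 = 1/19.
Likelihood ratio of a positive = 0.95/0.1 = 9.5.
Target posterior odds = 0.99/0.01 = 99.
Need (1/19) × 9.5ⁿ ≥ 99, i.e. 9.5ⁿ ≥ 1881.
9.5³ = 857.375 falls short of 1881 but 9.5⁴ = 8145.0625 reaches it, so n = 4.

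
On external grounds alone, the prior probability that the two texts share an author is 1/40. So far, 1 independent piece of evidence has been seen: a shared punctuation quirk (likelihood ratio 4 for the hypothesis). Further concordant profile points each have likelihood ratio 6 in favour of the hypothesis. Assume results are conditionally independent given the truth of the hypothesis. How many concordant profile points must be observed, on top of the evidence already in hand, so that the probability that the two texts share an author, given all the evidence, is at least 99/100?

Prior odds = 0.025/0.975 = 1/39.
Bayes factor of the evidence already in hand = 4.
Odds after that evidence = (1/39) × 4 = 4/39.
Target odds = 0.99/0.01 = 99.
Need 6ⁿ ≥ 99 ÷ (4/39) = 965.25.
6³ = 216 falls short of 965.25 but 6⁴ = 1296 reaches it, so n = 4.

4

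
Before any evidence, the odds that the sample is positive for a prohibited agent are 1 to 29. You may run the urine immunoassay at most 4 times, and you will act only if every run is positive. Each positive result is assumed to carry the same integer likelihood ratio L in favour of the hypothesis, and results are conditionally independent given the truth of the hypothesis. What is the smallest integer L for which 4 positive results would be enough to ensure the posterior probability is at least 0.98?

Prior odds = 1/29.
Target odds = 0.98/0.02 = 49.
Need L⁴ ≥ 49 ÷ (1/29) = 1421.
6⁴ = 1296 < 1421 ≤ 2401 = 7⁴, so L = 7.

7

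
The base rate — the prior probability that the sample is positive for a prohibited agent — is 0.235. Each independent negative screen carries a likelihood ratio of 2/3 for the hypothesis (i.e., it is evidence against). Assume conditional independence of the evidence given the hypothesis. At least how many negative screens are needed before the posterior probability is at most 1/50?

7

Prior odds: 0.235 ÷ 0.765 = 47/153.
Likelihood ratio per negative screen = 2/3.
Target posterior odds = 0.02/0.98 = 1/49.
Need (47/153) × (2/3)ⁿ ≤ 1/49, i.e. (2/3)ⁿ ≤ 153/2303.
(2/3)⁶ = 64/729 is still above 153/2303 but (2/3)⁷ = 128/2187 is at or below it, so n = 7.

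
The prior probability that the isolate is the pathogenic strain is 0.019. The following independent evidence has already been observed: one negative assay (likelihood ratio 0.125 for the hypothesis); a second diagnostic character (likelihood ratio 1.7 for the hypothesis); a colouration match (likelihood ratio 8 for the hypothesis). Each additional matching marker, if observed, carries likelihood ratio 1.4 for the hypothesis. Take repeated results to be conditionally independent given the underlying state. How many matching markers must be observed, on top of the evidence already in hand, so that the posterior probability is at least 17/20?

Prior odds = 0.019/0.981 = 19/981.
Combined Bayes factor of the evidence already in hand = 0.125 × 1.7 × 8 = 1.7.
Odds after that evidence = (19/981) × 1.7 = 323/9810.
Target odds = 0.85/0.15 = 17/3.
Need 1.4ⁿ ≥ 17/3 ÷ (323/9810) = 3270/19.
1.4¹⁵ ≈155.568 falls short of 3270/19 but 1.4¹⁶ ≈217.795 reaches it, so n = 16.

16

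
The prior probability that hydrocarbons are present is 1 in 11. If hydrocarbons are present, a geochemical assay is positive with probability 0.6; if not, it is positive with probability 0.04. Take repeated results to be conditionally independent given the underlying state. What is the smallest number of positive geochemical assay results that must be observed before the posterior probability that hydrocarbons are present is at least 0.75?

2

Prior odds = (1/11)/(10/11) = 0.1.
Likelihood ratio of a positive = 0.6/0.04 = 15.
Target posterior odds = 0.75/0.25 = 3.
Require 15ⁿ ≥ 3 ÷ 0.1 = 30.
15¹ = 15 falls short of 30 but 15² = 225 reaches it, so n = 2.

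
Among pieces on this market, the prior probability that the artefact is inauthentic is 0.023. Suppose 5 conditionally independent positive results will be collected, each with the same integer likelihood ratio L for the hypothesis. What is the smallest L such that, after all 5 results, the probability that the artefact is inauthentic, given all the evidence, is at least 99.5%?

7

Prior odds = 0.023/0.977 = 23/977.
Target odds = 0.995/0.005 = 199.
Need L⁵ ≥ 199 ÷ (23/977) = 194423/23.
6⁵ = 7776 < 194423/23 ≤ 16807 = 7⁵, so L = 7.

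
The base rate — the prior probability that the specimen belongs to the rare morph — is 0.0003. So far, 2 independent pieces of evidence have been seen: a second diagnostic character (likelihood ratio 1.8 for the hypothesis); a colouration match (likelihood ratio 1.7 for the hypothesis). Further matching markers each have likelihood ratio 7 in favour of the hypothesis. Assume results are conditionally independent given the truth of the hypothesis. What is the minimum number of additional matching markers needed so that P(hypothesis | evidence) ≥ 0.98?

6

Prior odds = 0.0003/0.9997 = 3/9997.
Combined Bayes factor of the evidence already in hand = 1.8 × 1.7 = 3.06.
Odds after that evidence = (3/9997) × 3.06 = 459/499850.
Target odds = 0.98/0.02 = 49.
Need 7ⁿ ≥ 49 ÷ (459/499850) = 24492650/459.
7⁵ = 16807 falls short of 24492650/459 but 7⁶ = 117649 reaches it, so n = 6.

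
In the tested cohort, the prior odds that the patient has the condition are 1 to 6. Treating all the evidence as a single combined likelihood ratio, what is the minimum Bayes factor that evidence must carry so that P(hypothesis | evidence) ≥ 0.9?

Prior odds = 1/6.
Target odds = 0.9/0.1 = 9.
Required Bayes factor = 9 ÷ (1/6) = 54.

54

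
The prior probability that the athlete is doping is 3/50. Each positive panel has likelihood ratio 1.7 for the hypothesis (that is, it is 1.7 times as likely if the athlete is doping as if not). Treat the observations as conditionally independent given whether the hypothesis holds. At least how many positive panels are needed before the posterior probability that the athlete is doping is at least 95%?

Prior odds: 0.06 ÷ 0.94 = 3/47.
Likelihood ratio per positive panel = 1.7.
Target posterior odds = 0.95/0.05 = 19.
Require 1.7ⁿ ≥ 19 ÷ (3/47) = 893/3.
1.7¹⁰ ≈201.599 falls short of 893/3 but 1.7¹¹ ≈342.719 reaches it, so n = 11.

11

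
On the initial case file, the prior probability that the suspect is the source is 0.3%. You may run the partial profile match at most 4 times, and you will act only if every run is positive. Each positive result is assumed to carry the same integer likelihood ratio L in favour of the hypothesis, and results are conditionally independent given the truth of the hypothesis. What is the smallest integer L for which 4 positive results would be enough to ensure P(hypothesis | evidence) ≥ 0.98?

12

Prior odds = 0.003/0.997 = 3/997.
Target odds = 0.98/0.02 = 49.
Need L⁴ ≥ 49 ÷ (3/997) = 48853/3.
11⁴ = 14641 < 48853/3 ≤ 20736 = 12⁴, so L = 12.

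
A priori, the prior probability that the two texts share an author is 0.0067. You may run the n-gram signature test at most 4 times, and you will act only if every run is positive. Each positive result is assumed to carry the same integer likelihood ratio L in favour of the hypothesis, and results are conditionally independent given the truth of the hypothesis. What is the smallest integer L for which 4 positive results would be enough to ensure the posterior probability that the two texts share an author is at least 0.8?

Prior odds = 0.0067/0.9933 = 67/9933.
Target odds = 0.8/0.2 = 4.
Need L⁴ ≥ 4 ÷ (67/9933) = 39732/67.
4⁴ = 256 < 39732/67 ≤ 625 = 5⁴, so L = 5.

5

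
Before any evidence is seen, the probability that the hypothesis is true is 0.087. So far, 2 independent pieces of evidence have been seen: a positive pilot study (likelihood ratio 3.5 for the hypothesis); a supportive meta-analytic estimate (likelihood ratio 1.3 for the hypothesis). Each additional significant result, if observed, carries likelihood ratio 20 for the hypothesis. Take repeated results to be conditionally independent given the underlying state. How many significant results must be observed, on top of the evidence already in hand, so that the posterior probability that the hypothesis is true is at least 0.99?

2

Prior odds = 0.087/0.913 = 87/913.
Combined Bayes factor of the evidence already in hand = 3.5 × 1.3 = 4.55.
Odds after that evidence = (87/913) × 4.55 = 7917/18260.
Target odds = 0.99/0.01 = 99.
Need 20ⁿ ≥ 99 ÷ (7917/18260) = 602580/2639.
20¹ = 20 falls short of 602580/2639 but 20² = 400 reaches it, so n = 2.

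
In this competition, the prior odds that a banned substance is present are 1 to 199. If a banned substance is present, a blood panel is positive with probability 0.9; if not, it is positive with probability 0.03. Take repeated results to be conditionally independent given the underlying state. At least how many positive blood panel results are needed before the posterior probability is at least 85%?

3

Prior odds = 1/199.
Likelihood ratio of a positive = 0.9/0.03 = 30.
Target odds: 0.85 ÷ 0.15 = 17/3.
Need (1/199) × 30ⁿ ≥ 17/3, i.e. 30ⁿ ≥ 3383/3.
30² = 900 falls short of 3383/3 but 30³ = 27000 reaches it, so n = 3.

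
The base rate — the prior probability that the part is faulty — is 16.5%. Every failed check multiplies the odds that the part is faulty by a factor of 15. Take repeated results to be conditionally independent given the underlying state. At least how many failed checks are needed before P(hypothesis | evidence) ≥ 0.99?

3

Prior odds: 0.165 ÷ 0.835 = 33/167.
Likelihood ratio per failed check = 15.
Target odds: 0.99 ÷ 0.01 = 99.
Require 15ⁿ ≥ 99 ÷ (33/167) = 501.
15² = 225 falls short of 501 but 15³ = 3375 reaches it, so n = 3.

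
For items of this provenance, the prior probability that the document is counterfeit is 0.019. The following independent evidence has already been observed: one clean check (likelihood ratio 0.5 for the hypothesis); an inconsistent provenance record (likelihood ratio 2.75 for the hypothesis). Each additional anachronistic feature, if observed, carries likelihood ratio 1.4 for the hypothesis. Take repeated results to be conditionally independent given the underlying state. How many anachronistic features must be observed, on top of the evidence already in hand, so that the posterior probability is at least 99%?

Prior odds = 0.019/0.981 = 19/981.
Combined Bayes factor of the evidence already in hand = 0.5 × 2.75 = 1.375.
Odds after that evidence = (19/981) × 1.375 = 209/7848.
Target odds = 0.99/0.01 = 99.
Need 1.4ⁿ ≥ 99 ÷ (209/7848) = 70632/19.
1.4²⁴ ≈3214.2 falls short of 70632/19 but 1.4²⁵ ≈4499.88 reaches it, so n = 25.

25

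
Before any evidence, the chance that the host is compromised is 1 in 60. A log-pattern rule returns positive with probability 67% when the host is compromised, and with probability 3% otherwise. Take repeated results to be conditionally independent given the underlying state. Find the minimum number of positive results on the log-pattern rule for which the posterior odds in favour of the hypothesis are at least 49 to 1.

Prior odds = (1/60)/(59/60) = 1/59.
Likelihood ratio of a positive result = 0.67/0.03 = 67/3.
Target odds = 49.
Need (1/59) × (67/3)ⁿ ≥ 49, i.e. (67/3)ⁿ ≥ 2891.
(67/3)² = 4489/9 falls short of 2891 but (67/3)³ = 300763/27 reaches it, so n = 3.

3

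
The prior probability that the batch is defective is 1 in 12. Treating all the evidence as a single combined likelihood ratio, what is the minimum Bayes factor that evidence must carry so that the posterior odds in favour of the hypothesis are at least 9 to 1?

99

Prior odds = (1/12)/(11/12) = 1/11.
Target odds = 9.
Required Bayes factor = 9 ÷ (1/11) = 99.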